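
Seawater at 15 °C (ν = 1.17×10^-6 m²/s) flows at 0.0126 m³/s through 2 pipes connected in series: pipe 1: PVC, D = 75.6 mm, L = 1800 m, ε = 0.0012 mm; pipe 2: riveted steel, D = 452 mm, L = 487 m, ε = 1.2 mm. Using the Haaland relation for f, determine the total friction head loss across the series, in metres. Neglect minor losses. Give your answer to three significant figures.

Pipe 1: V = 2.807 m/s, Re = 1.81×10^5, ε/D = 1.59×10^-5, f = 0.01589, h_1 = f(L/D)V²/2g = 151.9 m
Pipe 2: V = 0.07852 m/s, Re = 3.03×10^4, ε/D = 0.00265, f = 0.02906, h_2 = f(L/D)V²/2g = 0.009841 m
Series → Q common, losses add: H = Σh = 151.9 m

H ≈ 152 m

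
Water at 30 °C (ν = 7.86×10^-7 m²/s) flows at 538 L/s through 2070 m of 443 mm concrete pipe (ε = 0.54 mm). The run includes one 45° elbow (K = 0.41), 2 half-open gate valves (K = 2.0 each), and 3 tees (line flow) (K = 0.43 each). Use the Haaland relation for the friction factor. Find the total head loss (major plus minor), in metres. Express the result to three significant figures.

H_L ≈ 63.8 m

V = 4Q/(πD²) = 3.490 m/s; V²/2g = 0.6210 m
Re = 1.97×10^6, ε/D = 0.00122 → f = 0.02078 (Haaland)
Major: h_f = f(L/D)·V²/2g = 0.02078·4673·0.6210 = 60.29 m
Minor: ΣK = 5.70; h_m = ΣK·V²/2g = 3.540 m
Total H_L = 60.29 + 3.540 = 63.83 m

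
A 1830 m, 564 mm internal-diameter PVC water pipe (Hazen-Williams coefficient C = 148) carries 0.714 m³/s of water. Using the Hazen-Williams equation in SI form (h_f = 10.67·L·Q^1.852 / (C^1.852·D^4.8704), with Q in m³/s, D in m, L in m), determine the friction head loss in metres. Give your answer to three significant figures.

h_f ≈ 16.3 m

h_f = 10.67·1830·0.714^1.852 / (148^1.852·0.564^4.8704) = 16.28 m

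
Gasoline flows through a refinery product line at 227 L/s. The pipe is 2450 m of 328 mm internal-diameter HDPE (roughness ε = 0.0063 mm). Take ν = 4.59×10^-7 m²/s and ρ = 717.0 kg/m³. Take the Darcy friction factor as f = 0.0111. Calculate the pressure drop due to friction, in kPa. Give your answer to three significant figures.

Δp ≈ 215 kPa

V = 4Q/(πD²) = 4·0.227/(π·0.328²) = 2.687 m/s
h_f = f(L/D)V²/(2g) = 0.01110·(2450/0.328)·2.687²/(2·9.81) = 30.50 m
Δp = ρg·h_f = 717.0·9.81·30.50 = 214.5 kPa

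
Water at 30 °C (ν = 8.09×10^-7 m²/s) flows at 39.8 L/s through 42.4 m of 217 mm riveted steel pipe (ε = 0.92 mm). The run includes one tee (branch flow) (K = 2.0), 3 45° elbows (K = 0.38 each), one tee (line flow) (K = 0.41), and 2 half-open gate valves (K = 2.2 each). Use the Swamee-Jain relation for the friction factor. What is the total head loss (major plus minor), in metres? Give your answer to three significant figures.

H_L ≈ 0.809 m

V = 4Q/(πD²) = 1.076 m/s; V²/2g = 0.05903 m
Re = 2.89×10^5, ε/D = 0.00424 → f = 0.02942 (Swamee-Jain)
Major: h_f = f(L/D)·V²/2g = 0.02942·195.4·0.05903 = 0.3393 m
Minor: ΣK = 7.95; h_m = ΣK·V²/2g = 0.4693 m
Total H_L = 0.3393 + 0.4693 = 0.8086 m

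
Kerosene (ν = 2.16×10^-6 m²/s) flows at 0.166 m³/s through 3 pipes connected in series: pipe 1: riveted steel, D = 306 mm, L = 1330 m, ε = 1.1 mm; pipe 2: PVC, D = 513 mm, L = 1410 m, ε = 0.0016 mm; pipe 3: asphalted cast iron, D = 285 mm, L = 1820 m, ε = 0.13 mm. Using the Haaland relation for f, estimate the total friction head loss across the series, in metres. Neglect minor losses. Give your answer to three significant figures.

H ≈ 71.9 m

Pipe 1: V = 2.257 m/s, Re = 3.20×10^5, ε/D = 0.00359, f = 0.02794, h_1 = f(L/D)V²/2g = 31.54 m
Pipe 2: V = 0.8031 m/s, Re = 1.91×10^5, ε/D = 3.12×10^-6, f = 0.01566, h_2 = f(L/D)V²/2g = 1.415 m
Pipe 3: V = 2.602 m/s, Re = 3.43×10^5, ε/D = 4.56×10^-4, f = 0.01766, h_3 = f(L/D)V²/2g = 38.91 m
Series → Q common, losses add: H = Σh = 71.86 m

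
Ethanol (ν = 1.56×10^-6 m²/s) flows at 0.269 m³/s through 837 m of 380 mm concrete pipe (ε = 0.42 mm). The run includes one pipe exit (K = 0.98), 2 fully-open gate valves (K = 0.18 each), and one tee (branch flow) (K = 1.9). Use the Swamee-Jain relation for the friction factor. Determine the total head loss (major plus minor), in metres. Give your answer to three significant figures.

V = 4Q/(πD²) = 2.372 m/s; V²/2g = 0.2867 m
Re = 5.78×10^5, ε/D = 0.00111 → f = 0.02072 (Swamee-Jain)
Major: h_f = f(L/D)·V²/2g = 0.02072·2203·0.2867 = 13.09 m
Minor: ΣK = 3.24; h_m = ΣK·V²/2g = 0.9290 m
Total H_L = 13.09 + 0.9290 = 14.02 m

H_L ≈ 14.0 m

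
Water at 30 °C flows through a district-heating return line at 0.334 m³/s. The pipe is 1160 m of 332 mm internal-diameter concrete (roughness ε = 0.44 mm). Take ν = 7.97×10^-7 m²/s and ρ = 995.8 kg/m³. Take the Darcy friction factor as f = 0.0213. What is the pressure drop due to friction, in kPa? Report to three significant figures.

V = 4Q/(πD²) = 4·0.334/(π·0.332²) = 3.858 m/s
h_f = f(L/D)V²/(2g) = 0.02130·(1160/0.332)·3.858²/(2·9.81) = 56.46 m
Δp = ρg·h_f = 995.8·9.81·56.46 = 551.6 kPa

Δp ≈ 552 kPa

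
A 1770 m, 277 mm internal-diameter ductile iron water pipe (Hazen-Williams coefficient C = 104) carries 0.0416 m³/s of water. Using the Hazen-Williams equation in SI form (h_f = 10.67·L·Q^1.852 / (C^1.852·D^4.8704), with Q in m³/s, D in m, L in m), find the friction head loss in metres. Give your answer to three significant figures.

h_f ≈ 4.99 m

h_f = 10.67·1770·0.0416^1.852 / (104^1.852·0.277^4.8704) = 4.995 m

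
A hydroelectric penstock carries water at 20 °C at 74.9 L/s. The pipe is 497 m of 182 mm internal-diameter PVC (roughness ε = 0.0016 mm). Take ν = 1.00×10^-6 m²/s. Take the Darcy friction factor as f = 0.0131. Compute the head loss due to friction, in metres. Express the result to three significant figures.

h_f ≈ 15.1 m

V = 4Q/(πD²) = 4·0.0749/(π·0.182²) = 2.879 m/s
h_f = f(L/D)V²/(2g) = 0.01310·(497/0.182)·2.879²/(2·9.81) = 15.11 m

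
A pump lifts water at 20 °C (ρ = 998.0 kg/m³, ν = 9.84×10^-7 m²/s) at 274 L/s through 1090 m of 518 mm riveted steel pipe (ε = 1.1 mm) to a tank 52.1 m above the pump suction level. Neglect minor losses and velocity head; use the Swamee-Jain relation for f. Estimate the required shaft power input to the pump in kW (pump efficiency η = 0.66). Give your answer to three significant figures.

V = 4Q/(πD²) = 1.300 m/s; Re = 6.84×10^5; ε/D = 0.00212; f = 0.02415
h_f = f(L/D)V²/2g = 4.378 m
Total head H = z + h_f = 52.1 + 4.378 = 56.48 m
P_hyd = ρgQH = 998.0·9.81·0.274·56.48 = 151.5 kW
P_shaft = P_hyd/η = 151.5/0.66 = 229.6 kW

P_shaft ≈ 230 kW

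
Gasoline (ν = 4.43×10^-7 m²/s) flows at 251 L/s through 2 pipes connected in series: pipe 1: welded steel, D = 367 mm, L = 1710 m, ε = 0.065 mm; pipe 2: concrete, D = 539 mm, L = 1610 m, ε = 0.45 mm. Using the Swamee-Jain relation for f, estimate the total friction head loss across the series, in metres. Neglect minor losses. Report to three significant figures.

Pipe 1: V = 2.373 m/s, Re = 1.97×10^6, ε/D = 1.77×10^-4, f = 0.01404, h_1 = f(L/D)V²/2g = 18.77 m
Pipe 2: V = 1.100 m/s, Re = 1.34×10^6, ε/D = 8.35×10^-4, f = 0.01914, h_2 = f(L/D)V²/2g = 3.526 m
Series → Q common, losses add: H = Σh = 22.30 m

H ≈ 22.3 m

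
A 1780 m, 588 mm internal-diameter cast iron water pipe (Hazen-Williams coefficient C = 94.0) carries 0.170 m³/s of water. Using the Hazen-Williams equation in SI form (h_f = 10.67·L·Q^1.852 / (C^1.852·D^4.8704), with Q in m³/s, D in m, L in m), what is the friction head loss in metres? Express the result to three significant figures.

h_f ≈ 2.10 m

h_f = 10.67·1780·0.170^1.852 / (94.0^1.852·0.588^4.8704) = 2.101 m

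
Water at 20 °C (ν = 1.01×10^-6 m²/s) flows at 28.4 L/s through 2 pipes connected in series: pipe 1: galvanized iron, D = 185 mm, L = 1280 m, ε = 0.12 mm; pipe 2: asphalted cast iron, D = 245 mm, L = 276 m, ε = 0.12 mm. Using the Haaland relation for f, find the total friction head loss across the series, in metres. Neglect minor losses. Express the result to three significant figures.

Pipe 1: V = 1.057 m/s, Re = 1.94×10^5, ε/D = 6.49×10^-4, f = 0.01943, h_1 = f(L/D)V²/2g = 7.648 m
Pipe 2: V = 0.6024 m/s, Re = 1.46×10^5, ε/D = 4.90×10^-4, f = 0.01915, h_2 = f(L/D)V²/2g = 0.3991 m
Series → Q common, losses add: H = Σh = 8.047 m

H ≈ 8.05 m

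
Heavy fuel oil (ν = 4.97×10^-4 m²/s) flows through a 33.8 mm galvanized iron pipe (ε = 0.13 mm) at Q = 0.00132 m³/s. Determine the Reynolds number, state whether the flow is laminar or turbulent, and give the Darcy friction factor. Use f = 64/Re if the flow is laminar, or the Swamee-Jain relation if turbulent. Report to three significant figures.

V = 4Q/(πD²) = 1.471 m/s
Re = VD/ν = 1.471·0.0338/4.97×10^-4 = 100
Re < 2300 → laminar → f = 64/Re = 0.6397

Re ≈ 100; laminar; f = 64/Re ≈ 0.640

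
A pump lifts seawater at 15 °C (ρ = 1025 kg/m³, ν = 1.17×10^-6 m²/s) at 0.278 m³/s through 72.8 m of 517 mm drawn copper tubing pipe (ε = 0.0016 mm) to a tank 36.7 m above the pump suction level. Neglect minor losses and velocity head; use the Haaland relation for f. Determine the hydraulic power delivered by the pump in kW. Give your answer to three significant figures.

P_hyd ≈ 103 kW

V = 4Q/(πD²) = 1.324 m/s; Re = 5.85×10^5; ε/D = 3.09×10^-6; f = 0.01274
h_f = f(L/D)V²/2g = 0.1604 m
Total head H = z + h_f = 36.7 + 0.1604 = 36.86 m
P_hyd = ρgQH = 1025·9.81·0.278·36.86 = 103.0 kW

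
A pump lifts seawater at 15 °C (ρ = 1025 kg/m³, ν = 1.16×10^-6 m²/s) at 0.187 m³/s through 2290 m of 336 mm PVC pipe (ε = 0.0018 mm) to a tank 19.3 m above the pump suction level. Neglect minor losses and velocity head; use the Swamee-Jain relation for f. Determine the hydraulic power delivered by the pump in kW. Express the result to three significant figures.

V = 4Q/(πD²) = 2.109 m/s; Re = 6.11×10^5; ε/D = 5.36×10^-6; f = 0.01273
h_f = f(L/D)V²/2g = 19.67 m
Total head H = z + h_f = 19.3 + 19.67 = 38.97 m
P_hyd = ρgQH = 1025·9.81·0.187·38.97 = 73.28 kW

P_hyd ≈ 73.3 kW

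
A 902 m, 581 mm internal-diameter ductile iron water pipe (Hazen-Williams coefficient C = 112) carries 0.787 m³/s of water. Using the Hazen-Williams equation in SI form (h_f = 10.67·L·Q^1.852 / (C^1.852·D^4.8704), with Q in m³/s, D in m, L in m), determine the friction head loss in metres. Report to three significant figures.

h_f ≈ 13.9 m

h_f = 10.67·902·0.787^1.852 / (112^1.852·0.581^4.8704) = 13.94 m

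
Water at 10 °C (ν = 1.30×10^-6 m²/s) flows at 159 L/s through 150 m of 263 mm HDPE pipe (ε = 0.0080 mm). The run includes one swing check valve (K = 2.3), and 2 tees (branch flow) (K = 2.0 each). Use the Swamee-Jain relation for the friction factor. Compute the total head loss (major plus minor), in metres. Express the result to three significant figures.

H_L ≈ 6.04 m

V = 4Q/(πD²) = 2.927 m/s; V²/2g = 0.4366 m
Re = 5.92×10^5, ε/D = 3.04×10^-5 → f = 0.01322 (Swamee-Jain)
Major: h_f = f(L/D)·V²/2g = 0.01322·570.3·0.4366 = 3.293 m
Minor: ΣK = 6.30; h_m = ΣK·V²/2g = 2.751 m
Total H_L = 3.293 + 2.751 = 6.043 m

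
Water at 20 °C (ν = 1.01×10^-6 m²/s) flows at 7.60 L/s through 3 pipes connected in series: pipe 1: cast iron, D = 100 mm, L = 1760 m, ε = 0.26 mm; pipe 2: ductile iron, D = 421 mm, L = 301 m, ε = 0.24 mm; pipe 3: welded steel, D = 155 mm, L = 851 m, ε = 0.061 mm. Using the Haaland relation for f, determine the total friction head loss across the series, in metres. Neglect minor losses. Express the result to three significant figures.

H ≈ 23.2 m

Pipe 1: V = 0.9677 m/s, Re = 9.58×10^4, ε/D = 0.00260, f = 0.02653, h_1 = f(L/D)V²/2g = 22.28 m
Pipe 2: V = 0.05460 m/s, Re = 2.28×10^4, ε/D = 5.70×10^-4, f = 0.02606, h_2 = f(L/D)V²/2g = 0.002831 m
Pipe 3: V = 0.4028 m/s, Re = 6.18×10^4, ε/D = 3.94×10^-4, f = 0.02112, h_3 = f(L/D)V²/2g = 0.9589 m
Series → Q common, losses add: H = Σh = 23.24 m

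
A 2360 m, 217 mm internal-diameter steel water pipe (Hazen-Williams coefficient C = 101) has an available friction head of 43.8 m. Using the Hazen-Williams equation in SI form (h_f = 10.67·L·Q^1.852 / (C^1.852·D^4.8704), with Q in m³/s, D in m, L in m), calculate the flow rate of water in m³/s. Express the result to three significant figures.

Rearranging: Q = [h_f·C^1.852·D^4.8704 / (10.67·L)]^(1/1.852)
Q = [43.8·101^1.852·0.217^4.8704 / (10.67·2360)]^0.540 = 0.05879 m³/s

Q ≈ 0.0588 m³/s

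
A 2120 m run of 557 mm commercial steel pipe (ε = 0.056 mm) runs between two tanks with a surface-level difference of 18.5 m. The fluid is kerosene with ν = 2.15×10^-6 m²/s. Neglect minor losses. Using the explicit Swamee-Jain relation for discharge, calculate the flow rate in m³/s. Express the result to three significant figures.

Q ≈ 0.637 m³/s

Swamee-Jain (Type II): Q = -0.965·√(gD⁵h_f/L)·ln[ε/(3.7D) + √(3.17ν²L/(gD³h_f))]
√(gD⁵h_f/L) = √(9.81·0.557⁵·18.5/2120) = 0.06775
ε/(3.7D) = 2.72×10^-5; √(3.17ν²L/(gD³h_f)) = 3.15×10^-5
Q = -0.965·0.06775·ln(5.865×10^-5) = 0.6370 m³/s
Check: V = 2.61 m/s, Re = 6.77×10^5, f = 0.01401, h_f = 18.6 m ≈ 18.5 m ✓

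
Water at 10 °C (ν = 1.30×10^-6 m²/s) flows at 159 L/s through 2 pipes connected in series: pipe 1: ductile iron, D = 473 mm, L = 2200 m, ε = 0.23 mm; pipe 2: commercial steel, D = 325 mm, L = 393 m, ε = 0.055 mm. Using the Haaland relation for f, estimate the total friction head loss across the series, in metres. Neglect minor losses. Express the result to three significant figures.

H ≈ 6.88 m

Pipe 1: V = 0.9049 m/s, Re = 3.29×10^5, ε/D = 4.86×10^-4, f = 0.01789, h_1 = f(L/D)V²/2g = 3.472 m
Pipe 2: V = 1.917 m/s, Re = 4.79×10^5, ε/D = 1.69×10^-4, f = 0.01505, h_2 = f(L/D)V²/2g = 3.408 m
Series → Q common, losses add: H = Σh = 6.880 m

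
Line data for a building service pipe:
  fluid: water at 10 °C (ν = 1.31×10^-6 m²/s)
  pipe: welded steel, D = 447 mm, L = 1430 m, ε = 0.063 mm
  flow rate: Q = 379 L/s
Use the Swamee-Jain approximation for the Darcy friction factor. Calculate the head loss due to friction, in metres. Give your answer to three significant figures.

h_f ≈ 13.6 m

V = 4Q/(πD²) = 4·0.379/(π·0.447²) = 2.415 m/s
Re = VD/ν = 2.415·0.447/1.31×10^-6 = 8.24×10^5 → turbulent
ε/D = 0.063/447 = 1.41×10^-4
Swamee-Jain: f = 0.01427
h_f = f(L/D)V²/(2g) = 0.01427·(1430/0.447)·2.415²/(2·9.81) = 13.57 m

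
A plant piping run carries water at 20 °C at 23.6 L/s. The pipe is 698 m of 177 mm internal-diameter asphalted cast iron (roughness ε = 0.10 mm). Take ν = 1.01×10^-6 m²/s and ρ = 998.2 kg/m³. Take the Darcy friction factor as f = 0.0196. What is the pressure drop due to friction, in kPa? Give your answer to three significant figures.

V = 4Q/(πD²) = 4·0.0236/(π·0.177²) = 0.9591 m/s
h_f = f(L/D)V²/(2g) = 0.01960·(698/0.177)·0.9591²/(2·9.81) = 3.624 m
Δp = ρg·h_f = 998.2·9.81·3.624 = 35.49 kPa

Δp ≈ 35.5 kPa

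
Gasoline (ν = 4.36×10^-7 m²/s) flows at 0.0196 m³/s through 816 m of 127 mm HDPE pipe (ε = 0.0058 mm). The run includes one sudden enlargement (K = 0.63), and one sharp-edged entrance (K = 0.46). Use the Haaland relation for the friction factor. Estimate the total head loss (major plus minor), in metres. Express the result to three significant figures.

H_L ≈ 11.0 m

V = 4Q/(πD²) = 1.547 m/s; V²/2g = 0.1220 m
Re = 4.51×10^5, ε/D = 4.57×10^-5 → f = 0.01383 (Haaland)
Major: h_f = f(L/D)·V²/2g = 0.01383·6425·0.1220 = 10.84 m
Minor: ΣK = 1.09; h_m = ΣK·V²/2g = 0.1330 m
Total H_L = 10.84 + 0.1330 = 10.97 m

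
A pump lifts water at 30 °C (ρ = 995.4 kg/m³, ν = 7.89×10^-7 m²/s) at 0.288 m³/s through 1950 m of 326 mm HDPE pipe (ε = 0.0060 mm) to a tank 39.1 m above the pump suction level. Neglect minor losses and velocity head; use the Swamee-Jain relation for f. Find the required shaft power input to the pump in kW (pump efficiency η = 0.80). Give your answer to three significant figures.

P_shaft ≈ 284 kW

V = 4Q/(πD²) = 3.450 m/s; Re = 1.43×10^6; ε/D = 1.84×10^-5; f = 0.01148
h_f = f(L/D)V²/2g = 41.68 m
Total head H = z + h_f = 39.1 + 41.68 = 80.78 m
P_hyd = ρgQH = 995.4·9.81·0.288·80.78 = 227.2 kW
P_shaft = P_hyd/η = 227.2/0.80 = 284.0 kW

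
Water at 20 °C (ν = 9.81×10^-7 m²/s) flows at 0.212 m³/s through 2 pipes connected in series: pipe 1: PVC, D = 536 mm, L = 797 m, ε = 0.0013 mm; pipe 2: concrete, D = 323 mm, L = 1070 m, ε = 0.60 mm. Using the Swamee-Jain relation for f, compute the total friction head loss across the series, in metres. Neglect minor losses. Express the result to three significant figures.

Pipe 1: V = 0.9395 m/s, Re = 5.13×10^5, ε/D = 2.43×10^-6, f = 0.01307, h_1 = f(L/D)V²/2g = 0.8743 m
Pipe 2: V = 2.587 m/s, Re = 8.52×10^5, ε/D = 0.00186, f = 0.02328, h_2 = f(L/D)V²/2g = 26.31 m
Series → Q common, losses add: H = Σh = 27.19 m

H ≈ 27.2 m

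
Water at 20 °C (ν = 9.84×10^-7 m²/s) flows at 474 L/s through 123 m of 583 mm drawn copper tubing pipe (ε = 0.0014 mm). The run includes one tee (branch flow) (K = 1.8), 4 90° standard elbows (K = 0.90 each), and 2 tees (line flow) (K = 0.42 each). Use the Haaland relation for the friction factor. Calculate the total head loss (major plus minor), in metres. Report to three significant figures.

V = 4Q/(πD²) = 1.776 m/s; V²/2g = 0.1607 m
Re = 1.05×10^6, ε/D = 2.40×10^-6 → f = 0.01153 (Haaland)
Major: h_f = f(L/D)·V²/2g = 0.01153·211.0·0.1607 = 0.3908 m
Minor: ΣK = 6.24; h_m = ΣK·V²/2g = 1.003 m
Total H_L = 0.3908 + 1.003 = 1.394 m

H_L ≈ 1.39 m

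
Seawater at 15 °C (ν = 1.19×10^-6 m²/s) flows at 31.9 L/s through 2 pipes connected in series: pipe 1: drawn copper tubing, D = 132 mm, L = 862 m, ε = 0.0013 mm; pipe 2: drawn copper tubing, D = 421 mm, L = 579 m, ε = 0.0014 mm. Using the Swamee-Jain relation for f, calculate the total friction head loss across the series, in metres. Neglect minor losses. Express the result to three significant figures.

H ≈ 27.0 m

Pipe 1: V = 2.331 m/s, Re = 2.59×10^5, ε/D = 9.85×10^-6, f = 0.01489, h_1 = f(L/D)V²/2g = 26.93 m
Pipe 2: V = 0.2292 m/s, Re = 8.11×10^4, ε/D = 3.33×10^-6, f = 0.01869, h_2 = f(L/D)V²/2g = 0.06880 m
Series → Q common, losses add: H = Σh = 27.00 m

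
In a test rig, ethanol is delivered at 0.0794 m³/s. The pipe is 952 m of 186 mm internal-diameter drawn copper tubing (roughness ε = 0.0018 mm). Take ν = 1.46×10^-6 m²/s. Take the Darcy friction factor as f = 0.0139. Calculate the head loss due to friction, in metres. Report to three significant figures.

h_f ≈ 31.0 m

V = 4Q/(πD²) = 4·0.0794/(π·0.186²) = 2.922 m/s
h_f = f(L/D)V²/(2g) = 0.01390·(952/0.186)·2.922²/(2·9.81) = 30.96 m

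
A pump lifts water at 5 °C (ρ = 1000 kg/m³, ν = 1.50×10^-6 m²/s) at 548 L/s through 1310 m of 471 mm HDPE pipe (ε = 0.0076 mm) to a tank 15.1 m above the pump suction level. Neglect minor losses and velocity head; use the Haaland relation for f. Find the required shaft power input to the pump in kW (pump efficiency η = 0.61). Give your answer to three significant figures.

V = 4Q/(πD²) = 3.145 m/s; Re = 9.88×10^5; ε/D = 1.61×10^-5; f = 0.01191
h_f = f(L/D)V²/2g = 16.70 m
Total head H = z + h_f = 15.1 + 16.70 = 31.80 m
P_hyd = ρgQH = 1000·9.81·0.548·31.80 = 170.9 kW
P_shaft = P_hyd/η = 170.9/0.61 = 280.2 kW

P_shaft ≈ 280 kW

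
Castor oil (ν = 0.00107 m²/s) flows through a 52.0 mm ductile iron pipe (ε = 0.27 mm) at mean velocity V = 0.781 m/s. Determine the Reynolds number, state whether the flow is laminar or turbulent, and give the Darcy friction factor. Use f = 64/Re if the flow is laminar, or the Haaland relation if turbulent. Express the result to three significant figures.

Re ≈ 38.0; laminar; f = 64/Re ≈ 1.69

Re = VD/ν = 0.7810·0.0520/0.00107 = 38.0
Re < 2300 → laminar → f = 64/Re = 1.686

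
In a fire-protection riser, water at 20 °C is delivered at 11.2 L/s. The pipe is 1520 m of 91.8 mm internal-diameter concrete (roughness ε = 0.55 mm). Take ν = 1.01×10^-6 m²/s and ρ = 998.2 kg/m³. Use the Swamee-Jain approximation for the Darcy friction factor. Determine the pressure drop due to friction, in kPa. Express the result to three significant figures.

Δp ≈ 777 kPa

V = 4Q/(πD²) = 4·0.0112/(π·0.0918²) = 1.692 m/s
Re = VD/ν = 1.692·0.0918/1.01×10^-6 = 1.54×10^5 → turbulent
ε/D = 0.55/91.8 = 0.00599
Swamee-Jain: f = 0.03285
h_f = f(L/D)V²/(2g) = 0.03285·(1520/0.0918)·1.692²/(2·9.81) = 79.37 m
Δp = ρg·h_f = 998.2·9.81·79.37 = 777.3 kPa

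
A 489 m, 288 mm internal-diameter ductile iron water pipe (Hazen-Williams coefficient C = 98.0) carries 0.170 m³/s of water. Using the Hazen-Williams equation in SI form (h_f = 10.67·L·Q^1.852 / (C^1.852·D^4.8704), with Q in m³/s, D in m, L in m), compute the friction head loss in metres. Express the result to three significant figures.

h_f = 10.67·489·0.170^1.852 / (98.0^1.852·0.288^4.8704) = 17.28 m

h_f ≈ 17.3 m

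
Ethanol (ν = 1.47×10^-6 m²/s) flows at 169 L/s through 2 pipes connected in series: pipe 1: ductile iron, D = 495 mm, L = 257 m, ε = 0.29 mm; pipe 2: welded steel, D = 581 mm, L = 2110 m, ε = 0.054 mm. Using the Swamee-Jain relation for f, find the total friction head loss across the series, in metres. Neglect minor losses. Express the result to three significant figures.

Pipe 1: V = 0.8782 m/s, Re = 2.96×10^5, ε/D = 5.86×10^-4, f = 0.01882, h_1 = f(L/D)V²/2g = 0.3841 m
Pipe 2: V = 0.6374 m/s, Re = 2.52×10^5, ε/D = 9.29×10^-5, f = 0.01576, h_2 = f(L/D)V²/2g = 1.186 m
Series → Q common, losses add: H = Σh = 1.570 m

H ≈ 1.57 m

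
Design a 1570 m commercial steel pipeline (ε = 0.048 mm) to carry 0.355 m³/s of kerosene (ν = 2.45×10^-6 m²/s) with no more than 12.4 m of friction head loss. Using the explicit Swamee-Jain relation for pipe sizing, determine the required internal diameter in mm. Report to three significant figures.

D ≈ 461 mm

Swamee-Jain (Type III): D = 0.66·[ε^1.25·(LQ²/(gh_f))^4.75 + ν·Q^9.4·(L/(gh_f))^5.2]^0.04
LQ²/(gh_f) = 1.627; L/(gh_f) = 12.91
Term 1 = ε^1.25·(…)^4.75 = 4.03×10^-5; Term 2 = ν·Q^9.4·(…)^5.2 = 8.66×10^-5
D = 0.66·(4.03×10^-5 + 8.66×10^-5)^0.04 = 0.4610 m = 461 mm
Check: V = 2.13 m/s, Re = 4.00×10^5, f = 0.01490, h_f = 11.7 m ≈ 12.4 m ✓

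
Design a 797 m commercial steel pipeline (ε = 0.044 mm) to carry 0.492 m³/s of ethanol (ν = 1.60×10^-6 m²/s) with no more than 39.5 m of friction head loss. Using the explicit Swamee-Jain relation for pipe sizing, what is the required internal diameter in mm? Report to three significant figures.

Swamee-Jain (Type III): D = 0.66·[ε^1.25·(LQ²/(gh_f))^4.75 + ν·Q^9.4·(L/(gh_f))^5.2]^0.04
LQ²/(gh_f) = 0.4979; L/(gh_f) = 2.057
Term 1 = ε^1.25·(…)^4.75 = 1.31×10^-7; Term 2 = ν·Q^9.4·(…)^5.2 = 8.65×10^-8
D = 0.66·(1.31×10^-7 + 8.65×10^-8)^0.04 = 0.3573 m = 357 mm
Check: V = 4.91 m/s, Re = 1.10×10^6, f = 0.01374, h_f = 37.6 m ≈ 39.5 m ✓

D ≈ 357 mm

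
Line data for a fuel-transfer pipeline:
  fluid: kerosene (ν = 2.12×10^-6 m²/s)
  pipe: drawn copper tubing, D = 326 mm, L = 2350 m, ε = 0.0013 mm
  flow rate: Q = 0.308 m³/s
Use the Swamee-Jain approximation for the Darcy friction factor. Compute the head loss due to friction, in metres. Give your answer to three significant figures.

h_f ≈ 64.4 m

V = 4Q/(πD²) = 4·0.308/(π·0.326²) = 3.690 m/s
Re = VD/ν = 3.690·0.326/2.12×10^-6 = 5.67×10^5 → turbulent
ε/D = 0.0013/326 = 3.99×10^-6
Swamee-Jain: f = 0.01287
h_f = f(L/D)V²/(2g) = 0.01287·(2350/0.326)·3.690²/(2·9.81) = 64.38 m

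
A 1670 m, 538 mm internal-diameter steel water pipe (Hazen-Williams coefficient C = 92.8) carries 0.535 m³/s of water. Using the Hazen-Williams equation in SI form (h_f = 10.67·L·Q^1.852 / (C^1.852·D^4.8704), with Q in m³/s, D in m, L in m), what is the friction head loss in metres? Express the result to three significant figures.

h_f ≈ 26.0 m

h_f = 10.67·1670·0.535^1.852 / (92.8^1.852·0.538^4.8704) = 26.01 m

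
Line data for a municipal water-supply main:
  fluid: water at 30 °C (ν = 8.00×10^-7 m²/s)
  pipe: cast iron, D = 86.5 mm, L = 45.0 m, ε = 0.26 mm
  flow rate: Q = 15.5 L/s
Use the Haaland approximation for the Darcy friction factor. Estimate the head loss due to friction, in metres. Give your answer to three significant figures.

h_f ≈ 4.92 m

V = 4Q/(πD²) = 4·0.0155/(π·0.0865²) = 2.638 m/s
Re = VD/ν = 2.638·0.0865/8.00×10^-7 = 2.85×10^5 → turbulent
ε/D = 0.26/86.5 = 0.00301
Haaland: f = 0.02666
h_f = f(L/D)V²/(2g) = 0.02666·(45.0/0.0865)·2.638²/(2·9.81) = 4.917 m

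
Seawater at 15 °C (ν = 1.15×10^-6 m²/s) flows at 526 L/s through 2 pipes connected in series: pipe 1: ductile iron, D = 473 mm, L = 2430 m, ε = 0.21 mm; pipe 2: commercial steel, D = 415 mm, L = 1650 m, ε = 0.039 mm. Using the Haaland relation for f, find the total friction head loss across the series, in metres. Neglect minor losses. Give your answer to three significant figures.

Pipe 1: V = 2.993 m/s, Re = 1.23×10^6, ε/D = 4.44×10^-4, f = 0.01669, h_1 = f(L/D)V²/2g = 39.16 m
Pipe 2: V = 3.889 m/s, Re = 1.40×10^6, ε/D = 9.40×10^-5, f = 0.01290, h_2 = f(L/D)V²/2g = 39.53 m
Series → Q common, losses add: H = Σh = 78.69 m

H ≈ 78.7 m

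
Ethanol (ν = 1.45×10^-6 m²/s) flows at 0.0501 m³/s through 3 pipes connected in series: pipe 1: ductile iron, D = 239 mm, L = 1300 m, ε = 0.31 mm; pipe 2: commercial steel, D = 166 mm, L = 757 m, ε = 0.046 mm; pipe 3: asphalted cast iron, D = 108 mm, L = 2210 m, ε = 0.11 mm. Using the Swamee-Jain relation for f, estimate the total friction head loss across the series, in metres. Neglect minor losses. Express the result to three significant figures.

H ≈ 671 m

Pipe 1: V = 1.117 m/s, Re = 1.84×10^5, ε/D = 0.00130, f = 0.02239, h_1 = f(L/D)V²/2g = 7.741 m
Pipe 2: V = 2.315 m/s, Re = 2.65×10^5, ε/D = 2.77×10^-4, f = 0.01711, h_2 = f(L/D)V²/2g = 21.31 m
Pipe 3: V = 5.469 m/s, Re = 4.07×10^5, ε/D = 0.00102, f = 0.02057, h_3 = f(L/D)V²/2g = 641.7 m
Series → Q common, losses add: H = Σh = 670.8 m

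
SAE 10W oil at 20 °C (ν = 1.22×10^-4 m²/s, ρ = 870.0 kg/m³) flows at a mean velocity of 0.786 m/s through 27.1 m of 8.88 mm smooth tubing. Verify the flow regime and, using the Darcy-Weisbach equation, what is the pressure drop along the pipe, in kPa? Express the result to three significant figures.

Re = VD/ν = 0.786·0.008880/1.22×10^-4 = 57.2 → laminar (Re < 2300)
f = 64/Re = 1.119
h_f = f(L/D)V²/(2g) = 1.119·(27.1/0.008880)·0.786²/(2·9.81) = 107.5 m
Δp = ρg·h_f = 870.0·9.81·107.5 = 917.5 kPa

Δp ≈ 917 kPa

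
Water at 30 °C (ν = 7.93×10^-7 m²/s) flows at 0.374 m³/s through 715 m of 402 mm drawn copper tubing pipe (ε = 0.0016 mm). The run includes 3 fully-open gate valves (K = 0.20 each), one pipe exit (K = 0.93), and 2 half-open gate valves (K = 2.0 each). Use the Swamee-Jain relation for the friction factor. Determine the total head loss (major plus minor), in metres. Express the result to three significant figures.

H_L ≈ 11.1 m

V = 4Q/(πD²) = 2.947 m/s; V²/2g = 0.4425 m
Re = 1.49×10^6, ε/D = 3.98×10^-6 → f = 0.01099 (Swamee-Jain)
Major: h_f = f(L/D)·V²/2g = 0.01099·1779·0.4425 = 8.650 m
Minor: ΣK = 5.53; h_m = ΣK·V²/2g = 2.447 m
Total H_L = 8.650 + 2.447 = 11.10 m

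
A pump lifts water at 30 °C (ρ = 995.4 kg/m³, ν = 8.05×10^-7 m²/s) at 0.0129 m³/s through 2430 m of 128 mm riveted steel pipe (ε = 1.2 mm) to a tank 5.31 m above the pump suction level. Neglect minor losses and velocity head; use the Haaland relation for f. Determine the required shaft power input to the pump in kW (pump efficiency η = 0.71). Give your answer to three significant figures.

P_shaft ≈ 7.42 kW

V = 4Q/(πD²) = 1.002 m/s; Re = 1.59×10^5; ε/D = 0.00937; f = 0.03753
h_f = f(L/D)V²/2g = 36.50 m
Total head H = z + h_f = 5.31 + 36.50 = 41.81 m
P_hyd = ρgQH = 995.4·9.81·0.0129·41.81 = 5.266 kW
P_shaft = P_hyd/η = 5.266/0.71 = 7.417 kW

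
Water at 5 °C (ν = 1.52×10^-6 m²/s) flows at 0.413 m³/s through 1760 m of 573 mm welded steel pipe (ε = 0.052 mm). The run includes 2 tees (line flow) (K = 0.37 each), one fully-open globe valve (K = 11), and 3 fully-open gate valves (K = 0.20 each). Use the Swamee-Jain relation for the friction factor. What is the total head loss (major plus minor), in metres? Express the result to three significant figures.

V = 4Q/(πD²) = 1.602 m/s; V²/2g = 0.1307 m
Re = 6.04×10^5, ε/D = 9.08×10^-5 → f = 0.01405 (Swamee-Jain)
Major: h_f = f(L/D)·V²/2g = 0.01405·3072·0.1307 = 5.642 m
Minor: ΣK = 12.3; h_m = ΣK·V²/2g = 1.613 m
Total H_L = 5.642 + 1.613 = 7.256 m

H_L ≈ 7.26 m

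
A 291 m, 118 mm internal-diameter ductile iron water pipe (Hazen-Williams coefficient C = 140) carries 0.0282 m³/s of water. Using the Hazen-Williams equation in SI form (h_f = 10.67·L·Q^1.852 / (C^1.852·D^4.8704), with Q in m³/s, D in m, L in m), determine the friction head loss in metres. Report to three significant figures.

h_f = 10.67·291·0.0282^1.852 / (140^1.852·0.118^4.8704) = 14.71 m

h_f ≈ 14.7 m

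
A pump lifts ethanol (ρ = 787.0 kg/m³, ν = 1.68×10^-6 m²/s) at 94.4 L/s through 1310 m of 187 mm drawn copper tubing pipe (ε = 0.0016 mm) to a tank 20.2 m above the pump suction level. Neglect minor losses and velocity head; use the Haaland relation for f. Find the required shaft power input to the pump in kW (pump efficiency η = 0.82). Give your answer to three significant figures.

V = 4Q/(πD²) = 3.437 m/s; Re = 3.83×10^5; ε/D = 8.56×10^-6; f = 0.01379
h_f = f(L/D)V²/2g = 58.17 m
Total head H = z + h_f = 20.2 + 58.17 = 78.37 m
P_hyd = ρgQH = 787.0·9.81·0.0944·78.37 = 57.12 kW
P_shaft = P_hyd/η = 57.12/0.82 = 69.66 kW

P_shaft ≈ 69.7 kW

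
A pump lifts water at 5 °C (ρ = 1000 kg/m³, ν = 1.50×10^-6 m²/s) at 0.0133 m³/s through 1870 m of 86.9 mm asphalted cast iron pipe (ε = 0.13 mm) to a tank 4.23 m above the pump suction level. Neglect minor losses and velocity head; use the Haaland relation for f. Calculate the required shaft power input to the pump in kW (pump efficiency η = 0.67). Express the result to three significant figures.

V = 4Q/(πD²) = 2.242 m/s; Re = 1.30×10^5; ε/D = 0.00150; f = 0.02318
h_f = f(L/D)V²/2g = 127.8 m
Total head H = z + h_f = 4.23 + 127.8 = 132.1 m
P_hyd = ρgQH = 1000·9.81·0.0133·132.1 = 17.23 kW
P_shaft = P_hyd/η = 17.23/0.67 = 25.72 kW

P_shaft ≈ 25.7 kW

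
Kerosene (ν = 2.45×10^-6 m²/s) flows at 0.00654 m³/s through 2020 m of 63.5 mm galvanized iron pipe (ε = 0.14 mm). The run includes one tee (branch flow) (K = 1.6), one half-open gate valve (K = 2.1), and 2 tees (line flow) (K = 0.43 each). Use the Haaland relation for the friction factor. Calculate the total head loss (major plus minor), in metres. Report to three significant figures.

V = 4Q/(πD²) = 2.065 m/s; V²/2g = 0.2174 m
Re = 5.35×10^4, ε/D = 0.00220 → f = 0.02660 (Haaland)
Major: h_f = f(L/D)·V²/2g = 0.02660·31811·0.2174 = 183.9 m
Minor: ΣK = 4.56; h_m = ΣK·V²/2g = 0.9912 m
Total H_L = 183.9 + 0.9912 = 184.9 m

H_L ≈ 185 m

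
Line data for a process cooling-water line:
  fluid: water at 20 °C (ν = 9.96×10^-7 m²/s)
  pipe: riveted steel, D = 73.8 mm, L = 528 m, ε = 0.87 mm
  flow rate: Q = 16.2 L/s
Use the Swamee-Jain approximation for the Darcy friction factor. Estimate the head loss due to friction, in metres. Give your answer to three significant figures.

h_f ≈ 211 m

V = 4Q/(πD²) = 4·0.0162/(π·0.0738²) = 3.787 m/s
Re = VD/ν = 3.787·0.0738/9.96×10^-7 = 2.81×10^5 → turbulent
ε/D = 0.87/73.8 = 0.0118
Swamee-Jain: f = 0.04042
h_f = f(L/D)V²/(2g) = 0.04042·(528/0.0738)·3.787²/(2·9.81) = 211.4 m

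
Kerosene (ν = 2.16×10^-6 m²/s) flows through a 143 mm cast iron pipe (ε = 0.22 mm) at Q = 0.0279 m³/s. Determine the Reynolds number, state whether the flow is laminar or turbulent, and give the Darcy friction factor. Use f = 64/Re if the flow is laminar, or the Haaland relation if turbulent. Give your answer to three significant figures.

V = 4Q/(πD²) = 1.737 m/s
Re = VD/ν = 1.737·0.143/2.16×10^-6 = 1.15×10^5
Re > 4000 → turbulent; ε/D = 0.00154
Haaland: f = 0.02347

Re ≈ 1.15×10^5; turbulent; f ≈ 0.0235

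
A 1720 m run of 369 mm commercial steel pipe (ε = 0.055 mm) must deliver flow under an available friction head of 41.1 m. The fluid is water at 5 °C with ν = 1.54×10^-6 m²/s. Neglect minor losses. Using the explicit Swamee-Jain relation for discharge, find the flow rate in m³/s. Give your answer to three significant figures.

Q ≈ 0.372 m³/s

Swamee-Jain (Type II): Q = -0.965·√(gD⁵h_f/L)·ln[ε/(3.7D) + √(3.17ν²L/(gD³h_f))]
√(gD⁵h_f/L) = √(9.81·0.369⁵·41.1/1720) = 0.04005
ε/(3.7D) = 4.03×10^-5; √(3.17ν²L/(gD³h_f)) = 2.53×10^-5
Q = -0.965·0.04005·ln(6.555×10^-5) = 0.3722 m³/s
Check: V = 3.48 m/s, Re = 8.34×10^5, f = 0.01436, h_f = 41.3 m ≈ 41.1 m ✓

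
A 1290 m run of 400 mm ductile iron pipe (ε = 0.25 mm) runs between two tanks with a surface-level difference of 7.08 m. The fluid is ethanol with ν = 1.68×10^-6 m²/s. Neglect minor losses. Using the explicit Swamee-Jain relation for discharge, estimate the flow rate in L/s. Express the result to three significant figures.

Q ≈ 191 L/s

Swamee-Jain (Type II): Q = -0.965·√(gD⁵h_f/L)·ln[ε/(3.7D) + √(3.17ν²L/(gD³h_f))]
√(gD⁵h_f/L) = √(9.81·0.400⁵·7.08/1290) = 0.02348
ε/(3.7D) = 1.69×10^-4; √(3.17ν²L/(gD³h_f)) = 5.10×10^-5
Q = -0.965·0.02348·ln(2.199×10^-4) = 0.1908 m³/s
Check: V = 1.52 m/s, Re = 3.62×10^5, f = 0.01881, h_f = 7.13 m ≈ 7.08 m ✓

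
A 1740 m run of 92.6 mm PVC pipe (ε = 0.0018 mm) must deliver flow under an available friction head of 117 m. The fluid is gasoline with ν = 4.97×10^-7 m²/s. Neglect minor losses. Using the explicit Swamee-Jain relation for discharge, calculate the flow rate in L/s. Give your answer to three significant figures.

Swamee-Jain (Type II): Q = -0.965·√(gD⁵h_f/L)·ln[ε/(3.7D) + √(3.17ν²L/(gD³h_f))]
√(gD⁵h_f/L) = √(9.81·0.0926⁵·117/1740) = 0.002119
ε/(3.7D) = 5.25×10^-6; √(3.17ν²L/(gD³h_f)) = 3.87×10^-5
Q = -0.965·0.002119·ln(4.392×10^-5) = 0.02052 m³/s
Check: V = 3.05 m/s, Re = 5.68×10^5, f = 0.01313, h_f = 117 m ≈ 117 m ✓

Q ≈ 20.5 L/s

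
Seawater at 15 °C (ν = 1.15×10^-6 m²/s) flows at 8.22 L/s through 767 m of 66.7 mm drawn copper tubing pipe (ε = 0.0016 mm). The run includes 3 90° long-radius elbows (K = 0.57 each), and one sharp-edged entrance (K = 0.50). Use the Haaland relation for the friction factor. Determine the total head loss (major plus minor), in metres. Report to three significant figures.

V = 4Q/(πD²) = 2.353 m/s; V²/2g = 0.2821 m
Re = 1.36×10^5, ε/D = 2.40×10^-5 → f = 0.01684 (Haaland)
Major: h_f = f(L/D)·V²/2g = 0.01684·11499·0.2821 = 54.62 m
Minor: ΣK = 2.21; h_m = ΣK·V²/2g = 0.6234 m
Total H_L = 54.62 + 0.6234 = 55.24 m

H_L ≈ 55.2 m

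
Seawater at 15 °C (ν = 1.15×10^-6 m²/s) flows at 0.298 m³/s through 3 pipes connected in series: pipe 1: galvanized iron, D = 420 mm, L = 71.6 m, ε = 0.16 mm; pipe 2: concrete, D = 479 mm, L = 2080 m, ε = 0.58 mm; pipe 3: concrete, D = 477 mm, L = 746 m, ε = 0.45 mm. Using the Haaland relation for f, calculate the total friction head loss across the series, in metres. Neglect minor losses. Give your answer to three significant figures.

Pipe 1: V = 2.151 m/s, Re = 7.86×10^5, ε/D = 3.81×10^-4, f = 0.01643, h_1 = f(L/D)V²/2g = 0.6604 m
Pipe 2: V = 1.654 m/s, Re = 6.89×10^5, ε/D = 0.00121, f = 0.02096, h_2 = f(L/D)V²/2g = 12.69 m
Pipe 3: V = 1.668 m/s, Re = 6.92×10^5, ε/D = 9.43×10^-4, f = 0.01980, h_3 = f(L/D)V²/2g = 4.388 m
Series → Q common, losses add: H = Σh = 17.73 m

H ≈ 17.7 m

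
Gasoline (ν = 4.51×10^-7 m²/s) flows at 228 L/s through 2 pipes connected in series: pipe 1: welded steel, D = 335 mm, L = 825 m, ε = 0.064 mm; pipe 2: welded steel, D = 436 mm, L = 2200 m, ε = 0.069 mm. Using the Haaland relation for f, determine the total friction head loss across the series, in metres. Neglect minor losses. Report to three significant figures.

Pipe 1: V = 2.587 m/s, Re = 1.92×10^6, ε/D = 1.91×10^-4, f = 0.01411, h_1 = f(L/D)V²/2g = 11.85 m
Pipe 2: V = 1.527 m/s, Re = 1.48×10^6, ε/D = 1.58×10^-4, f = 0.01382, h_2 = f(L/D)V²/2g = 8.290 m
Series → Q common, losses add: H = Σh = 20.14 m

H ≈ 20.1 m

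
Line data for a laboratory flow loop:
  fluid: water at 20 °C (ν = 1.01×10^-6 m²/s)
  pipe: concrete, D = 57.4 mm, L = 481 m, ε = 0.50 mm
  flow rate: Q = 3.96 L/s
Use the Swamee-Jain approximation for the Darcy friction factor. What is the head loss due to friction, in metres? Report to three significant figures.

V = 4Q/(πD²) = 4·0.00396/(π·0.0574²) = 1.530 m/s
Re = VD/ν = 1.530·0.0574/1.01×10^-6 = 8.70×10^4 → turbulent
ε/D = 0.50/57.4 = 0.00871
Swamee-Jain: f = 0.03722
h_f = f(L/D)V²/(2g) = 0.03722·(481/0.0574)·1.530²/(2·9.81) = 37.23 m

h_f ≈ 37.2 m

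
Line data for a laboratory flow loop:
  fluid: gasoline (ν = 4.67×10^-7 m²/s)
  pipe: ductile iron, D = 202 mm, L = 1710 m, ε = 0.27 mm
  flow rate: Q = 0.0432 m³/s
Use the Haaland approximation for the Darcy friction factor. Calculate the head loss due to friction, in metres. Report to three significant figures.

h_f ≈ 16.9 m

V = 4Q/(πD²) = 4·0.0432/(π·0.202²) = 1.348 m/s
Re = VD/ν = 1.348·0.202/4.67×10^-7 = 5.83×10^5 → turbulent
ε/D = 0.27/202 = 0.00134
Haaland: f = 0.02151
h_f = f(L/D)V²/(2g) = 0.02151·(1710/0.202)·1.348²/(2·9.81) = 16.86 m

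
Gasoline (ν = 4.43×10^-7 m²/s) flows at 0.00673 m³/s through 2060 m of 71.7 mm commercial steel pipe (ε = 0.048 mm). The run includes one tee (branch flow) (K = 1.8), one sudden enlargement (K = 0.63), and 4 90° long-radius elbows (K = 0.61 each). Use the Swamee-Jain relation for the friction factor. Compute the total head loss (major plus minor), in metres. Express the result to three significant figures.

H_L ≈ 79.5 m

V = 4Q/(πD²) = 1.667 m/s; V²/2g = 0.1416 m
Re = 2.70×10^5, ε/D = 6.69×10^-4 → f = 0.01936 (Swamee-Jain)
Major: h_f = f(L/D)·V²/2g = 0.01936·28731·0.1416 = 78.78 m
Minor: ΣK = 4.87; h_m = ΣK·V²/2g = 0.6896 m
Total H_L = 78.78 + 0.6896 = 79.47 m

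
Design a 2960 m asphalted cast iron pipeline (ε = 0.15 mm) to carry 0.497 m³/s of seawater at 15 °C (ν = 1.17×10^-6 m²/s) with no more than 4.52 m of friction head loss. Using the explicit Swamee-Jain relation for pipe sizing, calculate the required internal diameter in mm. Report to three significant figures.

D ≈ 736 mm

Swamee-Jain (Type III): D = 0.66·[ε^1.25·(LQ²/(gh_f))^4.75 + ν·Q^9.4·(L/(gh_f))^5.2]^0.04
LQ²/(gh_f) = 16.49; L/(gh_f) = 66.76
Term 1 = ε^1.25·(…)^4.75 = 10.0; Term 2 = ν·Q^9.4·(…)^5.2 = 5.03
D = 0.66·(10.0 + 5.03)^0.04 = 0.7356 m = 736 mm
Check: V = 1.17 m/s, Re = 7.35×10^5, f = 0.01510, h_f = 4.23 m ≈ 4.52 m ✓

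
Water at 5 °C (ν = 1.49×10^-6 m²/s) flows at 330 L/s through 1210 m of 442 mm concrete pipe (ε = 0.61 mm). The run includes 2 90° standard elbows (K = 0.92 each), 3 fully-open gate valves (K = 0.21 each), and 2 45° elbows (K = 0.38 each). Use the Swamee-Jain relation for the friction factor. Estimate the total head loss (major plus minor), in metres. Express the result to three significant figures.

H_L ≈ 14.8 m

V = 4Q/(πD²) = 2.151 m/s; V²/2g = 0.2358 m
Re = 6.38×10^5, ε/D = 0.00138 → f = 0.02175 (Swamee-Jain)
Major: h_f = f(L/D)·V²/2g = 0.02175·2738·0.2358 = 14.04 m
Minor: ΣK = 3.23; h_m = ΣK·V²/2g = 0.7615 m
Total H_L = 14.04 + 0.7615 = 14.80 m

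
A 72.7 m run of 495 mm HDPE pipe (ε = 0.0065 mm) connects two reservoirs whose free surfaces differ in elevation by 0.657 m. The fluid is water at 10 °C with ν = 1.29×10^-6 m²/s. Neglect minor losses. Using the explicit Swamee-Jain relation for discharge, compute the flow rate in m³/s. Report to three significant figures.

Swamee-Jain (Type II): Q = -0.965·√(gD⁵h_f/L)·ln[ε/(3.7D) + √(3.17ν²L/(gD³h_f))]
√(gD⁵h_f/L) = √(9.81·0.495⁵·0.657/72.7) = 0.05133
ε/(3.7D) = 3.55×10^-6; √(3.17ν²L/(gD³h_f)) = 2.21×10^-5
Q = -0.965·0.05133·ln(2.570×10^-5) = 0.5235 m³/s
Check: V = 2.72 m/s, Re = 1.04×10^6, f = 0.01185, h_f = 0.657 m ≈ 0.657 m ✓

Q ≈ 0.524 m³/s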